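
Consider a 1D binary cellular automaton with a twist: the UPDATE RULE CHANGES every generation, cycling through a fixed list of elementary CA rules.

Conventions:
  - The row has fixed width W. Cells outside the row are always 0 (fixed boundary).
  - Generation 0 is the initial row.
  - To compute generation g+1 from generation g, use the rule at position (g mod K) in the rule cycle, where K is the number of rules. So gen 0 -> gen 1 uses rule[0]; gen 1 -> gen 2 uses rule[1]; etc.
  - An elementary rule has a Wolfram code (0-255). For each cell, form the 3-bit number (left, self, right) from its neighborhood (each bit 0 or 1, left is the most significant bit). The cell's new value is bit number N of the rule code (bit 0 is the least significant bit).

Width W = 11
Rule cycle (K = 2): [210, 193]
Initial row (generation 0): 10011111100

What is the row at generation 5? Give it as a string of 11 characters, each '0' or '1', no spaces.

Gen 0: 10011111100
Gen 1 (rule 210): 01101111110
Gen 2 (rule 193): 00100111110
Gen 3 (rule 210): 01011011111
Gen 4 (rule 193): 00001001111
Gen 5 (rule 210): 00010110111

Answer: 00010110111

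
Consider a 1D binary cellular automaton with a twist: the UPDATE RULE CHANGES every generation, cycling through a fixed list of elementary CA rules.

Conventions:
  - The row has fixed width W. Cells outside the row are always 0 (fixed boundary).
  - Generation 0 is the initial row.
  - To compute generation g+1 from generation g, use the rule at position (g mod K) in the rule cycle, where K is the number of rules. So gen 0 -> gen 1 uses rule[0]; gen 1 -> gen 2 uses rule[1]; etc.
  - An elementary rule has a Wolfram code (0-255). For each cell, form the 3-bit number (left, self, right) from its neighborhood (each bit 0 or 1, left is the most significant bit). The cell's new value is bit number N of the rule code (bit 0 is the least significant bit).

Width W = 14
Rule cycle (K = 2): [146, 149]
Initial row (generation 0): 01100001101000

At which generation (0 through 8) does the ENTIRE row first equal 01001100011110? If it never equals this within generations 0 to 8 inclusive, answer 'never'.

Gen 0: 01100001101000
Gen 1 (rule 146): 10010010000100
Gen 2 (rule 149): 11011011110111
Gen 3 (rule 146): 00000001100010
Gen 4 (rule 149): 11111100011011
Gen 5 (rule 146): 01111010100000
Gen 6 (rule 149): 00110010111111
Gen 7 (rule 146): 01001100011110
Gen 8 (rule 149): 01100011001101

Answer: 7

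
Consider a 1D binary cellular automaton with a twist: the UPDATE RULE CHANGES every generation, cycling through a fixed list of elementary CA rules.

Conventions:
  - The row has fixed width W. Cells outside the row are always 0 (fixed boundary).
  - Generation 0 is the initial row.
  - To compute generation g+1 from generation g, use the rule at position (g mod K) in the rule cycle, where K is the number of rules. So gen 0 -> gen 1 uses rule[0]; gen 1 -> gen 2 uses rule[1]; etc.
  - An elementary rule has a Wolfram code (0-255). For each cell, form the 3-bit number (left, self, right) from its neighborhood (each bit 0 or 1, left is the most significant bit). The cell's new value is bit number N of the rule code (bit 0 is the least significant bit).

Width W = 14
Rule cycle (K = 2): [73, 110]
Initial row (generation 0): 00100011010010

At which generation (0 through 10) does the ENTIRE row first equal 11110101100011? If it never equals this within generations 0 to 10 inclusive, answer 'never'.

Gen 0: 00100011010010
Gen 1 (rule 73): 10001011000000
Gen 2 (rule 110): 10011111000000
Gen 3 (rule 73): 00010001011111
Gen 4 (rule 110): 00110011110001
Gen 5 (rule 73): 10110010010100
Gen 6 (rule 110): 11110110111100
Gen 7 (rule 73): 10010110100101
Gen 8 (rule 110): 10111111101111
Gen 9 (rule 73): 00100000101001
Gen 10 (rule 110): 01100001111011

Answer: never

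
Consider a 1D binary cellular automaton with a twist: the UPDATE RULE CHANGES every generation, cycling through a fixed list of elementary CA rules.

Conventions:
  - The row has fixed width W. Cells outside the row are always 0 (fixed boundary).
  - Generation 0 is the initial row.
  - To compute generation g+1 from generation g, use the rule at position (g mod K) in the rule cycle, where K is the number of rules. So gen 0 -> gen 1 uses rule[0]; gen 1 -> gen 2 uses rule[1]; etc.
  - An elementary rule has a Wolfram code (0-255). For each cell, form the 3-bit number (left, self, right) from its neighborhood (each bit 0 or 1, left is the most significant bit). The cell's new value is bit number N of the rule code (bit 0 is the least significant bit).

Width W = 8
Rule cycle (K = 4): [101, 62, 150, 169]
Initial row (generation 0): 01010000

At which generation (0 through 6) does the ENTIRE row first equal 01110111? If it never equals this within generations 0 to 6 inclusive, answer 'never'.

Gen 0: 01010000
Gen 1 (rule 101): 01110111
Gen 2 (rule 62): 11001100
Gen 3 (rule 150): 00110010
Gen 4 (rule 169): 10100000
Gen 5 (rule 101): 11101111
Gen 6 (rule 62): 10011000

Answer: 1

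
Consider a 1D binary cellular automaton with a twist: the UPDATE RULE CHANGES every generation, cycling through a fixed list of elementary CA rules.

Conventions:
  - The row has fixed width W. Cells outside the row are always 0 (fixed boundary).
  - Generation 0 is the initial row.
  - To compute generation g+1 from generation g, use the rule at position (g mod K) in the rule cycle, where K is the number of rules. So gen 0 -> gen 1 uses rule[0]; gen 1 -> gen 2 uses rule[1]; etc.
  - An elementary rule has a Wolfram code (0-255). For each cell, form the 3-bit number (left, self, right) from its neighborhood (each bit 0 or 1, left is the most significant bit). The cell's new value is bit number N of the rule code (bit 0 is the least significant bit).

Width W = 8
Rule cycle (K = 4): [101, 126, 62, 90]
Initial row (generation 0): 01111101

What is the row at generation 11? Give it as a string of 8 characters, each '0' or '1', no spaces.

Gen 0: 01111101
Gen 1 (rule 101): 00000111
Gen 2 (rule 126): 00001101
Gen 3 (rule 62): 00011011
Gen 4 (rule 90): 00111011
Gen 5 (rule 101): 10001101
Gen 6 (rule 126): 11011111
Gen 7 (rule 62): 10110000
Gen 8 (rule 90): 00111000
Gen 9 (rule 101): 10001011
Gen 10 (rule 126): 11011111
Gen 11 (rule 62): 10110000

Answer: 10110000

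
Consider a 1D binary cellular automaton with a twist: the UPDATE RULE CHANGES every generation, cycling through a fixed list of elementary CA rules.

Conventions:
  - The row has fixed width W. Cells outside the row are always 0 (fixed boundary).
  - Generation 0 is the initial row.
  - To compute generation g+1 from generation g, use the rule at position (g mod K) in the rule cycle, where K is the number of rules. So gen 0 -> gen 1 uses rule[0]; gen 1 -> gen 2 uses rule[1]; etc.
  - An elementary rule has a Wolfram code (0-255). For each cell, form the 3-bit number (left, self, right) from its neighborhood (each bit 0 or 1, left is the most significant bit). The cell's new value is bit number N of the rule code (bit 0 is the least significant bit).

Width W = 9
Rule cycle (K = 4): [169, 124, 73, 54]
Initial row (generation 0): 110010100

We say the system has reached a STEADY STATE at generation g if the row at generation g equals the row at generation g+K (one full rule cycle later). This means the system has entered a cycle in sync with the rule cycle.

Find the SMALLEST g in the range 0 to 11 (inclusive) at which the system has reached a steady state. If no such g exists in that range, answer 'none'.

Gen 0: 110010100
Gen 1 (rule 169): 100001001
Gen 2 (rule 124): 110001101
Gen 3 (rule 73): 110101100
Gen 4 (rule 54): 001110010
Gen 5 (rule 169): 101100000
Gen 6 (rule 124): 111110000
Gen 7 (rule 73): 100010111
Gen 8 (rule 54): 110111000
Gen 9 (rule 169): 101110011
Gen 10 (rule 124): 111011011
Gen 11 (rule 73): 101011011
Gen 12 (rule 54): 111100100
Gen 13 (rule 169): 111000001
Gen 14 (rule 124): 101100001
Gen 15 (rule 73): 001101100

Answer: none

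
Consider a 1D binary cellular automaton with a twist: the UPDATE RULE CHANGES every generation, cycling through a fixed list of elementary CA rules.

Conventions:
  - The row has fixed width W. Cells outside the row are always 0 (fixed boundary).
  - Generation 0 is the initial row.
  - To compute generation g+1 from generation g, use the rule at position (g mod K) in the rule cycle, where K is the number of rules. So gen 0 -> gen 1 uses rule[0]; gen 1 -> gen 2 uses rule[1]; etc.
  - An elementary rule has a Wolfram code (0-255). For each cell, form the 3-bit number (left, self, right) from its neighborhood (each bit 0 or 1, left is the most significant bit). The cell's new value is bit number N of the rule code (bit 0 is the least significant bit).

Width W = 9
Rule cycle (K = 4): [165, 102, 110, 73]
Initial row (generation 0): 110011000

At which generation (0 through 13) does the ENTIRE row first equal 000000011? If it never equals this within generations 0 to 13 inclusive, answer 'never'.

Gen 0: 110011000
Gen 1 (rule 165): 000000011
Gen 2 (rule 102): 000000101
Gen 3 (rule 110): 000001111
Gen 4 (rule 73): 111101001
Gen 5 (rule 165): 011011001
Gen 6 (rule 102): 101101011
Gen 7 (rule 110): 111111111
Gen 8 (rule 73): 100000001
Gen 9 (rule 165): 101111101
Gen 10 (rule 102): 110000111
Gen 11 (rule 110): 110001101
Gen 12 (rule 73): 110101100
Gen 13 (rule 165): 001110001

Answer: 1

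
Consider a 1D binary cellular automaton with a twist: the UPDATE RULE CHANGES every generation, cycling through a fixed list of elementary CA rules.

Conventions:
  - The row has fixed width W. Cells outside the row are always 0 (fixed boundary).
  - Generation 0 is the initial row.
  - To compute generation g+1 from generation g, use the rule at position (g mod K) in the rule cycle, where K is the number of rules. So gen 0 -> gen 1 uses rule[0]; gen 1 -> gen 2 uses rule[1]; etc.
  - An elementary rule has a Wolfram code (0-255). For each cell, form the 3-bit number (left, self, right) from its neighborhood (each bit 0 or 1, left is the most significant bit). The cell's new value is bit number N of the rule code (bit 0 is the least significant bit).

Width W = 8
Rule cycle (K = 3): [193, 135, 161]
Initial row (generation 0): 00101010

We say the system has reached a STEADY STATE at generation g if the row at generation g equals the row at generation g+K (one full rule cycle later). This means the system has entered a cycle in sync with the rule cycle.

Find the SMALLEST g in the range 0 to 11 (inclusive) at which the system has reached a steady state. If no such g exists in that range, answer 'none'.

Answer: none

Derivation:
Gen 0: 00101010
Gen 1 (rule 193): 10000000
Gen 2 (rule 135): 10111111
Gen 3 (rule 161): 01011110
Gen 4 (rule 193): 00001110
Gen 5 (rule 135): 11110100
Gen 6 (rule 161): 01101001
Gen 7 (rule 193): 00100000
Gen 8 (rule 135): 11101111
Gen 9 (rule 161): 01010110
Gen 10 (rule 193): 00000010
Gen 11 (rule 135): 11111110
Gen 12 (rule 161): 01111100
Gen 13 (rule 193): 00111101
Gen 14 (rule 135): 11011001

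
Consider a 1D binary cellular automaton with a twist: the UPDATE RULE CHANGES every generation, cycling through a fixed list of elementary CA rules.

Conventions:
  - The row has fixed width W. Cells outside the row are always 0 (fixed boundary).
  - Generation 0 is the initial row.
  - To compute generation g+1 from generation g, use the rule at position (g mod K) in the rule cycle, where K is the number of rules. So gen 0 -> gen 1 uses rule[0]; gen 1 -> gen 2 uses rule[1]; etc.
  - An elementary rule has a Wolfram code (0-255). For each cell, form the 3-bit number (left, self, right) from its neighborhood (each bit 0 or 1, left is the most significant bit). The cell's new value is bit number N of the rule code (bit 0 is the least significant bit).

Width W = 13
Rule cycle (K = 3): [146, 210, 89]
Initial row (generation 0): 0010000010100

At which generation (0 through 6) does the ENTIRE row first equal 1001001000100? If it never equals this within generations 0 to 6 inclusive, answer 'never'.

Answer: never

Derivation:
Gen 0: 0010000010100
Gen 1 (rule 146): 0101000100010
Gen 2 (rule 210): 1000101010101
Gen 3 (rule 89): 0110000000000
Gen 4 (rule 146): 1001000000000
Gen 5 (rule 210): 0110100000000
Gen 6 (rule 89): 0110011111111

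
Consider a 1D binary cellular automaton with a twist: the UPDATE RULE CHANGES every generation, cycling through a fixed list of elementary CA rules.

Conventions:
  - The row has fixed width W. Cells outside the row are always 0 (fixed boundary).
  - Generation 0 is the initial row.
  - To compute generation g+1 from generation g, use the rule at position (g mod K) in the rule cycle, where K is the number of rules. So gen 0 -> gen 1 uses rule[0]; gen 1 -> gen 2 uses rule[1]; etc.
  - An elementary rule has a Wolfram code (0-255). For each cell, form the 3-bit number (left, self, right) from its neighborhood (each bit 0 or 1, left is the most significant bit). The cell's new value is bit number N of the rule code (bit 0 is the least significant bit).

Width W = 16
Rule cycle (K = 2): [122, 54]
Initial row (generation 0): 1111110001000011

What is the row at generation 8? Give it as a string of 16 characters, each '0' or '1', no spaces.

Gen 0: 1111110001000011
Gen 1 (rule 122): 1000011010100111
Gen 2 (rule 54): 1100100111111000
Gen 3 (rule 122): 1111011100001100
Gen 4 (rule 54): 0000100010010010
Gen 5 (rule 122): 0001010101101101
Gen 6 (rule 54): 0011111110010011
Gen 7 (rule 122): 0110000011101111
Gen 8 (rule 54): 1001000100010000

Answer: 1001000100010000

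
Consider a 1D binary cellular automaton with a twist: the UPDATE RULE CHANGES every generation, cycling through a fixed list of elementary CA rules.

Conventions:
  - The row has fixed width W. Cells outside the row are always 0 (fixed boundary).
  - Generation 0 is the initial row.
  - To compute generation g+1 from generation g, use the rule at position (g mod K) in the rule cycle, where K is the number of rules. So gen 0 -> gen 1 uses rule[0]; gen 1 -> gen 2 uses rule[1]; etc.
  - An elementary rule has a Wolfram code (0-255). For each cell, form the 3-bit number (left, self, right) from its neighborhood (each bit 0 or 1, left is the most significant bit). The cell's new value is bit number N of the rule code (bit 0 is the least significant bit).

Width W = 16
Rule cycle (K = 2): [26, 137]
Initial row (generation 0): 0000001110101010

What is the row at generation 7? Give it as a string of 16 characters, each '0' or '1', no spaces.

Answer: 1011010110100010

Derivation:
Gen 0: 0000001110101010
Gen 1 (rule 26): 0000011000000001
Gen 2 (rule 137): 1111010011111100
Gen 3 (rule 26): 1000001110000010
Gen 4 (rule 137): 0011101100111000
Gen 5 (rule 26): 0110001011100100
Gen 6 (rule 137): 0100100011000001
Gen 7 (rule 26): 1011010110100010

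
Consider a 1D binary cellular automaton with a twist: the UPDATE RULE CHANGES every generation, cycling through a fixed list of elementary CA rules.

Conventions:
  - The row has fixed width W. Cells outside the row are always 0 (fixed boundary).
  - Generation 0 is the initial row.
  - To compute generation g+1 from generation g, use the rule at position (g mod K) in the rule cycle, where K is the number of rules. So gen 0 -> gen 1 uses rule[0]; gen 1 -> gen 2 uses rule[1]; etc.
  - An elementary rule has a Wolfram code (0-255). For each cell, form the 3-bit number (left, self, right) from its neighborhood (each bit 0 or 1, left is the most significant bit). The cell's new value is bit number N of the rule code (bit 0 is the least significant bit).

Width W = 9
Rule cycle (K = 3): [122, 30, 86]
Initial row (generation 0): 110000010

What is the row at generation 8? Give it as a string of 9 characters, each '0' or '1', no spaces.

Gen 0: 110000010
Gen 1 (rule 122): 111000101
Gen 2 (rule 30): 100101101
Gen 3 (rule 86): 111100101
Gen 4 (rule 122): 100111010
Gen 5 (rule 30): 111100011
Gen 6 (rule 86): 000110101
Gen 7 (rule 122): 001111010
Gen 8 (rule 30): 011000011

Answer: 011000011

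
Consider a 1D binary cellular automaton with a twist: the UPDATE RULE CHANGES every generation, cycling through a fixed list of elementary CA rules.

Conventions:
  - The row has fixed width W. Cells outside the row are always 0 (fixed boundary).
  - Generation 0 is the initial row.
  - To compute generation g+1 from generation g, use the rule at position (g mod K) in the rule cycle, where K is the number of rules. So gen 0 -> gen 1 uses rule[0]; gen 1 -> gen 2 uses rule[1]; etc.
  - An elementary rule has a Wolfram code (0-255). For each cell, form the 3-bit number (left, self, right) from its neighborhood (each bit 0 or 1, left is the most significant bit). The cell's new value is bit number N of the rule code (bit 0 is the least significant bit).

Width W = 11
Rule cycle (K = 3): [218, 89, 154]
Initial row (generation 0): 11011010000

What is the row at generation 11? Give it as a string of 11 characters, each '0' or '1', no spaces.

Gen 0: 11011010000
Gen 1 (rule 218): 11011001000
Gen 2 (rule 89): 11011100111
Gen 3 (rule 154): 10011011110
Gen 4 (rule 218): 01111011111
Gen 5 (rule 89): 01001010001
Gen 6 (rule 154): 10110001010
Gen 7 (rule 218): 00111010001
Gen 8 (rule 89): 10101001100
Gen 9 (rule 154): 00000111010
Gen 10 (rule 218): 00001111001
Gen 11 (rule 89): 11101001100

Answer: 11101001100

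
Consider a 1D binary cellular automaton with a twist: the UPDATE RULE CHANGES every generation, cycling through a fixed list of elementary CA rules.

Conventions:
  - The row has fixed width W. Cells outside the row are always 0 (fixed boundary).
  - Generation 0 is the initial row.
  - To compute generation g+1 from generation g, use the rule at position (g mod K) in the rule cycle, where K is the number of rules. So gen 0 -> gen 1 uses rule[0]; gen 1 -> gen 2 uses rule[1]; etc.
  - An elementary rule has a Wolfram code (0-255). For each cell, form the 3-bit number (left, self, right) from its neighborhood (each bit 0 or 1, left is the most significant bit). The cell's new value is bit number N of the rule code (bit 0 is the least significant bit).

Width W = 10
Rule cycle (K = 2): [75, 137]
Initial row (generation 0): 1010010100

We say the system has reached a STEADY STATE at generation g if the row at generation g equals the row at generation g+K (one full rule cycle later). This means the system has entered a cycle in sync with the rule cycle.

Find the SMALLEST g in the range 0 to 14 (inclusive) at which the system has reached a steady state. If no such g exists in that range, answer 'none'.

Gen 0: 1010010100
Gen 1 (rule 75): 0000100001
Gen 2 (rule 137): 1110001100
Gen 3 (rule 75): 1010111101
Gen 4 (rule 137): 0000111000
Gen 5 (rule 75): 1111101011
Gen 6 (rule 137): 1111000010
Gen 7 (rule 75): 1001011100
Gen 8 (rule 137): 0000011001
Gen 9 (rule 75): 1111111010
Gen 10 (rule 137): 1111110000
Gen 11 (rule 75): 1000010111
Gen 12 (rule 137): 0011000110
Gen 13 (rule 75): 1111011110
Gen 14 (rule 137): 1110011100
Gen 15 (rule 75): 1010110101
Gen 16 (rule 137): 0000100000

Answer: none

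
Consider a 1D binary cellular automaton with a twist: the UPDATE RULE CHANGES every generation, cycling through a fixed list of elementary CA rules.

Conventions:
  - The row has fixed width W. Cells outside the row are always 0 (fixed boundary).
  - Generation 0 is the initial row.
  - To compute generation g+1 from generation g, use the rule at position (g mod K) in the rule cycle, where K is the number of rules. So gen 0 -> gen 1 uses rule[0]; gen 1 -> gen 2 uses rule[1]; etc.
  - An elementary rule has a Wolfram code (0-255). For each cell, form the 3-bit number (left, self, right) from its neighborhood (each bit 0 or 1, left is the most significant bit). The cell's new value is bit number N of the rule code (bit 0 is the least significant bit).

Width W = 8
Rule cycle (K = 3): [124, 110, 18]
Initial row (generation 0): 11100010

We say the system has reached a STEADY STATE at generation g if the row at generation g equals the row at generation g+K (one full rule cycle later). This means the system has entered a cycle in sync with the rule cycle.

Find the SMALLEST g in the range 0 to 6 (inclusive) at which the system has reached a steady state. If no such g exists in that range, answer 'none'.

Answer: 3

Derivation:
Gen 0: 11100010
Gen 1 (rule 124): 10110011
Gen 2 (rule 110): 11110111
Gen 3 (rule 18): 00000000
Gen 4 (rule 124): 00000000
Gen 5 (rule 110): 00000000
Gen 6 (rule 18): 00000000
Gen 7 (rule 124): 00000000
Gen 8 (rule 110): 00000000
Gen 9 (rule 18): 00000000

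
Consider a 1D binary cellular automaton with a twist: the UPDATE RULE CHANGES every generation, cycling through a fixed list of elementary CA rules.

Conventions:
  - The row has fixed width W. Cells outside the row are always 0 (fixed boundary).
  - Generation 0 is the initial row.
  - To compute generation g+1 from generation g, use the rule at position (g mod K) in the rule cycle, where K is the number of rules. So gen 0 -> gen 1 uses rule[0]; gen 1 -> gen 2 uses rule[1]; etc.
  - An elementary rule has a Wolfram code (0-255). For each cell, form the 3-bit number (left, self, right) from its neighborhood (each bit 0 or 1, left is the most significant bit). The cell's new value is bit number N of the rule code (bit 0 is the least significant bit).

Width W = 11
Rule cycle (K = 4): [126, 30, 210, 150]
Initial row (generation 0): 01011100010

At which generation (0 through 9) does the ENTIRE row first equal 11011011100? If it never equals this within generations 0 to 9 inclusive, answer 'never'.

Answer: 6

Derivation:
Gen 0: 01011100010
Gen 1 (rule 126): 11110110111
Gen 2 (rule 30): 10000100100
Gen 3 (rule 210): 01001011010
Gen 4 (rule 150): 11111000011
Gen 5 (rule 126): 10001100111
Gen 6 (rule 30): 11011011100
Gen 7 (rule 210): 01001001110
Gen 8 (rule 150): 11111110101
Gen 9 (rule 126): 10000011111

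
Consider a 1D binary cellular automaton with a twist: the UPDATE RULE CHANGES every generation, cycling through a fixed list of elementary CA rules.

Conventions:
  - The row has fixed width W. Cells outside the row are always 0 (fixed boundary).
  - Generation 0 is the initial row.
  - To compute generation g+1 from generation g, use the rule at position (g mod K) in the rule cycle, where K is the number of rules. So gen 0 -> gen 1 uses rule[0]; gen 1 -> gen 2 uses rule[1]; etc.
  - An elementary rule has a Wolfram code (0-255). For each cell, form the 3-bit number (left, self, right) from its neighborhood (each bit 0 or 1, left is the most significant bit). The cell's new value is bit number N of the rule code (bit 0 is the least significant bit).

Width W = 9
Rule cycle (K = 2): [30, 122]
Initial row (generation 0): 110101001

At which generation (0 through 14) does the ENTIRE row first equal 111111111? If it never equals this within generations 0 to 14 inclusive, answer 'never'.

Gen 0: 110101001
Gen 1 (rule 30): 100101111
Gen 2 (rule 122): 011011001
Gen 3 (rule 30): 110010111
Gen 4 (rule 122): 111101101
Gen 5 (rule 30): 100001001
Gen 6 (rule 122): 010010110
Gen 7 (rule 30): 111110101
Gen 8 (rule 122): 100011010
Gen 9 (rule 30): 110110011
Gen 10 (rule 122): 111111111
Gen 11 (rule 30): 100000000
Gen 12 (rule 122): 010000000
Gen 13 (rule 30): 111000000
Gen 14 (rule 122): 101100000

Answer: 10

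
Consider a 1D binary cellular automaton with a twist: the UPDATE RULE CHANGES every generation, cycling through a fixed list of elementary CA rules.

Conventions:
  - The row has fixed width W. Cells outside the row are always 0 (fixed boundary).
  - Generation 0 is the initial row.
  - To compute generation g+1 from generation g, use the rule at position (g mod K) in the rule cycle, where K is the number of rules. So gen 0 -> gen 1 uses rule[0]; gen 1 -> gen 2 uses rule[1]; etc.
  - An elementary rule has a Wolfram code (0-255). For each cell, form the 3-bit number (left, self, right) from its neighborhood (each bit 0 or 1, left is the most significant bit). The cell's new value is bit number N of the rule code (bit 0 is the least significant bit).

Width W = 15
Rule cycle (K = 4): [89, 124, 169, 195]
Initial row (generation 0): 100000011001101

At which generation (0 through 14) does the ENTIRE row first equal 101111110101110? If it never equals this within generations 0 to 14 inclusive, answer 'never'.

Answer: never

Derivation:
Gen 0: 100000011001101
Gen 1 (rule 89): 011111011101100
Gen 2 (rule 124): 010001110111110
Gen 3 (rule 169): 000101101111100
Gen 4 (rule 195): 111000100111101
Gen 5 (rule 89): 101110010100100
Gen 6 (rule 124): 111011011110110
Gen 7 (rule 169): 110110111101100
Gen 8 (rule 195): 010010011100101
Gen 9 (rule 89): 001001010110000
Gen 10 (rule 124): 001101111111000
Gen 11 (rule 169): 101011111110011
Gen 12 (rule 195): 000001111110101
Gen 13 (rule 89): 111101000010000
Gen 14 (rule 124): 100111100011000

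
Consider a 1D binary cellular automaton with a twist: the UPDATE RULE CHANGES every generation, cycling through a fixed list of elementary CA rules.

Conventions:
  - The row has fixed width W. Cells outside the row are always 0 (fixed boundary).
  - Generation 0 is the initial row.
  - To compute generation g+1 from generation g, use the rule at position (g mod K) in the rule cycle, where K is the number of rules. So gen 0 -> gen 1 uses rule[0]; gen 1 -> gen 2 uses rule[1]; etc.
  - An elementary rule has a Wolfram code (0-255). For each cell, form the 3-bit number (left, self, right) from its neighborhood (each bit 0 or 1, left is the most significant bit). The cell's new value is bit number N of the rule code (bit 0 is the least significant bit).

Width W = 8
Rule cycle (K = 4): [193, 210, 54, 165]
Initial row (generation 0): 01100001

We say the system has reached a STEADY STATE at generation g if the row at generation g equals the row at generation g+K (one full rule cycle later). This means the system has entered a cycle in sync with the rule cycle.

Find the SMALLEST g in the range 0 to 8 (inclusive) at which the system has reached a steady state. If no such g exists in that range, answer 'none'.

Gen 0: 01100001
Gen 1 (rule 193): 00101100
Gen 2 (rule 210): 01000110
Gen 3 (rule 54): 11101001
Gen 4 (rule 165): 01011001
Gen 5 (rule 193): 00001000
Gen 6 (rule 210): 00010100
Gen 7 (rule 54): 00111110
Gen 8 (rule 165): 10011100
Gen 9 (rule 193): 00001101
Gen 10 (rule 210): 00010100
Gen 11 (rule 54): 00111110
Gen 12 (rule 165): 10011100

Answer: 6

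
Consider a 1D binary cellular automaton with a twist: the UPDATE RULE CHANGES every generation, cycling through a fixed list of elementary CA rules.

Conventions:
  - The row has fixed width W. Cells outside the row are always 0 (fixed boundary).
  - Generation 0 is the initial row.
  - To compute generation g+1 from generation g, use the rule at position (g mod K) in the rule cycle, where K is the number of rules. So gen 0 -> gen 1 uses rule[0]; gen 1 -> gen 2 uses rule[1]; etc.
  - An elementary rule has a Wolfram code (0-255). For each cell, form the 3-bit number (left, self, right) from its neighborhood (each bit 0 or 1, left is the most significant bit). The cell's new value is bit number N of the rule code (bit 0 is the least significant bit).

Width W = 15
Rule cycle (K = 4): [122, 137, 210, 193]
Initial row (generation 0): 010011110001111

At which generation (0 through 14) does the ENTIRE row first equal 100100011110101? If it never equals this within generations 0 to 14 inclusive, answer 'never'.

Gen 0: 010011110001111
Gen 1 (rule 122): 101110011011001
Gen 2 (rule 137): 001100010010000
Gen 3 (rule 210): 010110101101000
Gen 4 (rule 193): 000010000100011
Gen 5 (rule 122): 000101001010111
Gen 6 (rule 137): 110000000000110
Gen 7 (rule 210): 011000000001011
Gen 8 (rule 193): 001011111100001
Gen 9 (rule 122): 010110000110010
Gen 10 (rule 137): 000100110100000
Gen 11 (rule 210): 001011010010000
Gen 12 (rule 193): 100001000000111
Gen 13 (rule 122): 010010100001101
Gen 14 (rule 137): 000000001101000

Answer: never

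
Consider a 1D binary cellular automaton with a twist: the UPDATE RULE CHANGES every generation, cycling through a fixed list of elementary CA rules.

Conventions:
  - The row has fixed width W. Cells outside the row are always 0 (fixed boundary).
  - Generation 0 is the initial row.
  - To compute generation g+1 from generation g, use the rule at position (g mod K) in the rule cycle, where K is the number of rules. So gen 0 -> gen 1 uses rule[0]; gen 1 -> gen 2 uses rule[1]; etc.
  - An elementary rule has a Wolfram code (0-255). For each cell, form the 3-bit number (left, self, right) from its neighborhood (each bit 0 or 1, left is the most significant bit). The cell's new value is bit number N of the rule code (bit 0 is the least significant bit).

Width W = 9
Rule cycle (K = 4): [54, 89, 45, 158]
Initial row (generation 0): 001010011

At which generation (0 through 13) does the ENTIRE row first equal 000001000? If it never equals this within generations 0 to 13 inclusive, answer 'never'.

Answer: 13

Derivation:
Gen 0: 001010011
Gen 1 (rule 54): 011111100
Gen 2 (rule 89): 010000111
Gen 3 (rule 45): 010110100
Gen 4 (rule 158): 110100110
Gen 5 (rule 54): 001111001
Gen 6 (rule 89): 101001100
Gen 7 (rule 45): 111001001
Gen 8 (rule 158): 110111111
Gen 9 (rule 54): 001000000
Gen 10 (rule 89): 100111111
Gen 11 (rule 45): 100100000
Gen 12 (rule 158): 111110000
Gen 13 (rule 54): 000001000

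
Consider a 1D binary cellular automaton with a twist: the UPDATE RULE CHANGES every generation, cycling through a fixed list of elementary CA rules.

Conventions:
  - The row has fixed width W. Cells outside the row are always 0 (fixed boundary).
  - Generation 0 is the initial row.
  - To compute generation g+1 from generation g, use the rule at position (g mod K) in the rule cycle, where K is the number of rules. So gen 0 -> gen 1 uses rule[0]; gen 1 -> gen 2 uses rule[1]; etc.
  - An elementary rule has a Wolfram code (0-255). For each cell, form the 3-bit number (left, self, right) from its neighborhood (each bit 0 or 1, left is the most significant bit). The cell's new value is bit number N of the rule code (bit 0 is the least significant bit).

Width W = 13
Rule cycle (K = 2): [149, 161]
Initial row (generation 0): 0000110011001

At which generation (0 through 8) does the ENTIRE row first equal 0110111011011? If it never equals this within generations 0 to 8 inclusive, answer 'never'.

Gen 0: 0000110011001
Gen 1 (rule 149): 1110001000101
Gen 2 (rule 161): 0100100010010
Gen 3 (rule 149): 0110111011011
Gen 4 (rule 161): 0001010100100
Gen 5 (rule 149): 1101010110111
Gen 6 (rule 161): 0010101001010
Gen 7 (rule 149): 1010101101011
Gen 8 (rule 161): 0101010010100

Answer: 3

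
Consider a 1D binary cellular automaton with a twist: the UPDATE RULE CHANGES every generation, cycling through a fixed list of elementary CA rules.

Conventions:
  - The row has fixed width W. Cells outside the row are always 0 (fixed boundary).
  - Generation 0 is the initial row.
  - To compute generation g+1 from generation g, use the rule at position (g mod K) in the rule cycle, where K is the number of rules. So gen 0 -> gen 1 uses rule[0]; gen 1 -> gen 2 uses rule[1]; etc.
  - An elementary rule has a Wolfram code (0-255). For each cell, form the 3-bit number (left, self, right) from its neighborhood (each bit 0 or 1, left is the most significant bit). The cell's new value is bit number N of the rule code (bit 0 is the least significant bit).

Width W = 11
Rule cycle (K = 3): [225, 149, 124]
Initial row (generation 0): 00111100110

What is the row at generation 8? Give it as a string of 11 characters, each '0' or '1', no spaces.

Answer: 11011111101

Derivation:
Gen 0: 00111100110
Gen 1 (rule 225): 10011100010
Gen 2 (rule 149): 11001011011
Gen 3 (rule 124): 11101111111
Gen 4 (rule 225): 01110111111
Gen 5 (rule 149): 00100011110
Gen 6 (rule 124): 00110010011
Gen 7 (rule 225): 10010000001
Gen 8 (rule 149): 11011111101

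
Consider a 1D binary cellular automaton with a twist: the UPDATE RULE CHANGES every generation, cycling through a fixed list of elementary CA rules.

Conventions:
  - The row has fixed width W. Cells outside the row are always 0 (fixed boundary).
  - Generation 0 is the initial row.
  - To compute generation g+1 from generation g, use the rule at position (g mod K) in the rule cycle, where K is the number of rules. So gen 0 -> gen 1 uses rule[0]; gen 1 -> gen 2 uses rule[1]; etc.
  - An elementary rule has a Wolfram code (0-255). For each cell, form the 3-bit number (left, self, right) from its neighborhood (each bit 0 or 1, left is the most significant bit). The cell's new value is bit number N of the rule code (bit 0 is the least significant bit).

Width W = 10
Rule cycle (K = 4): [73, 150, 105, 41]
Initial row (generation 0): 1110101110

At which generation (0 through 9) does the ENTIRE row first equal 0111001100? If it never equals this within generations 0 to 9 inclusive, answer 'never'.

Gen 0: 1110101110
Gen 1 (rule 73): 1010001010
Gen 2 (rule 150): 1011011011
Gen 3 (rule 105): 0111111111
Gen 4 (rule 41): 0100000000
Gen 5 (rule 73): 0001111111
Gen 6 (rule 150): 0010111110
Gen 7 (rule 105): 1001100010
Gen 8 (rule 41): 0001001000
Gen 9 (rule 73): 1100000011

Answer: never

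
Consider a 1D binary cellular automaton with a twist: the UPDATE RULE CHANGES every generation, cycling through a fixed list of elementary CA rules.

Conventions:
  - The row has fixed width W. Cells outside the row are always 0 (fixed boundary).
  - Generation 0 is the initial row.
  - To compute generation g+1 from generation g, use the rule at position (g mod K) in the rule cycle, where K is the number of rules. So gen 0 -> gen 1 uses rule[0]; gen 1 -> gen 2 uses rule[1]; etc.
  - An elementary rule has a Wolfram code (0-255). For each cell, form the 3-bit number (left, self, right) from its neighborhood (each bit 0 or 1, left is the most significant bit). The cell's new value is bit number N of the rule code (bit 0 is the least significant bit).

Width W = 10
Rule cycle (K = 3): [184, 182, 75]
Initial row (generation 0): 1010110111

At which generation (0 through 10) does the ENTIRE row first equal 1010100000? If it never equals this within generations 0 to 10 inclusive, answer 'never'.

Gen 0: 1010110111
Gen 1 (rule 184): 0101101110
Gen 2 (rule 182): 1110010101
Gen 3 (rule 75): 1010100000
Gen 4 (rule 184): 0101010000
Gen 5 (rule 182): 1111111000
Gen 6 (rule 75): 1000001011
Gen 7 (rule 184): 0100000110
Gen 8 (rule 182): 1110001001
Gen 9 (rule 75): 1010110010
Gen 10 (rule 184): 0101101001

Answer: 3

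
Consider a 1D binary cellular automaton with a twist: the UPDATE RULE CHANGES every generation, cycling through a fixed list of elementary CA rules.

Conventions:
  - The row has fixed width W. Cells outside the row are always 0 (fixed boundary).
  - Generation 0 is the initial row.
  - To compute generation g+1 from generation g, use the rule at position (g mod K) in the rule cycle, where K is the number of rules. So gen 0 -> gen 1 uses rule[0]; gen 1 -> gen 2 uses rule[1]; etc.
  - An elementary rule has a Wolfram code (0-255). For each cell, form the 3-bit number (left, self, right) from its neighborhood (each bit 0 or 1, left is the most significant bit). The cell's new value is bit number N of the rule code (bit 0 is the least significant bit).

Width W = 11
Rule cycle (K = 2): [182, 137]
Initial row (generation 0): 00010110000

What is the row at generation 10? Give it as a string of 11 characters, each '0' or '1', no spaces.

Gen 0: 00010110000
Gen 1 (rule 182): 00111001000
Gen 2 (rule 137): 10110000011
Gen 3 (rule 182): 11001000100
Gen 4 (rule 137): 10000010001
Gen 5 (rule 182): 11000111011
Gen 6 (rule 137): 10010110010
Gen 7 (rule 182): 11111001111
Gen 8 (rule 137): 11110001110
Gen 9 (rule 182): 01101010101
Gen 10 (rule 137): 01000000000

Answer: 01000000000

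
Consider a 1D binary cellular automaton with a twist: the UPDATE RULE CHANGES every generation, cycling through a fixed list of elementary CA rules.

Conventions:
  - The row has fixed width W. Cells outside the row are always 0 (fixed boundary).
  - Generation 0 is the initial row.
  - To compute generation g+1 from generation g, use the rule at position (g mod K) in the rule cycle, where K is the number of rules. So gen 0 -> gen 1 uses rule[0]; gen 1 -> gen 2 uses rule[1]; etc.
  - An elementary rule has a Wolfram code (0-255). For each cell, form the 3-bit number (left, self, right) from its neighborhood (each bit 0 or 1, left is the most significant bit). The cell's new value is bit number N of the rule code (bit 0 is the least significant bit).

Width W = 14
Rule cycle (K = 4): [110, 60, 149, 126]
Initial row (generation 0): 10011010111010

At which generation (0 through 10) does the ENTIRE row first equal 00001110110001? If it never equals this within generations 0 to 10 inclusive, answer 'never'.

Answer: 9

Derivation:
Gen 0: 10011010111010
Gen 1 (rule 110): 10111111101110
Gen 2 (rule 60): 11100000011001
Gen 3 (rule 149): 01011111000101
Gen 4 (rule 126): 11110001101111
Gen 5 (rule 110): 10010011111001
Gen 6 (rule 60): 11011010000101
Gen 7 (rule 149): 00000011110101
Gen 8 (rule 126): 00000110011111
Gen 9 (rule 110): 00001110110001
Gen 10 (rule 60): 00001001101001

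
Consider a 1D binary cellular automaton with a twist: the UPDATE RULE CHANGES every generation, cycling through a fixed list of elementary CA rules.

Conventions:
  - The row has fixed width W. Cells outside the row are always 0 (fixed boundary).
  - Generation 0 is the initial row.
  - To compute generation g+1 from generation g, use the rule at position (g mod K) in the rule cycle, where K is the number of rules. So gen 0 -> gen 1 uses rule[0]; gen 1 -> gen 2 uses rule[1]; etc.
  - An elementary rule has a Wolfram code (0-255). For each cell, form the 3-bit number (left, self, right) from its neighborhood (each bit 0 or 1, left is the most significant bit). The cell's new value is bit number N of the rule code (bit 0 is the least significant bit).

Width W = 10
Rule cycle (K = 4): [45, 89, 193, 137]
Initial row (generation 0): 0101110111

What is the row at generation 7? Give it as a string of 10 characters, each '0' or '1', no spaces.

Answer: 0010010001

Derivation:
Gen 0: 0101110111
Gen 1 (rule 45): 0111001100
Gen 2 (rule 89): 0101101111
Gen 3 (rule 193): 0000100111
Gen 4 (rule 137): 1110000110
Gen 5 (rule 45): 1000110100
Gen 6 (rule 89): 0110110011
Gen 7 (rule 193): 0010010001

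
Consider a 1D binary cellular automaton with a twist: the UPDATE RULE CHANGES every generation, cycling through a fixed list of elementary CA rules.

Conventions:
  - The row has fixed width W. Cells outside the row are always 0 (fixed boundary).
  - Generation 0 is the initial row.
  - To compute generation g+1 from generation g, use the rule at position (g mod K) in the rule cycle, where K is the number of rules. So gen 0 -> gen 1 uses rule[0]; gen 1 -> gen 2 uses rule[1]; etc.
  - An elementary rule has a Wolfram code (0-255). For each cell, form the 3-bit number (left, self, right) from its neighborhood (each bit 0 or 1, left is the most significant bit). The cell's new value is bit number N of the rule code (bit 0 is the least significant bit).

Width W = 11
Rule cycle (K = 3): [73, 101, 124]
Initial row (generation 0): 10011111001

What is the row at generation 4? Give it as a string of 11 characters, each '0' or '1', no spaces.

Gen 0: 10011111001
Gen 1 (rule 73): 00010001000
Gen 2 (rule 101): 11010101011
Gen 3 (rule 124): 11111111111
Gen 4 (rule 73): 10000000001

Answer: 10000000001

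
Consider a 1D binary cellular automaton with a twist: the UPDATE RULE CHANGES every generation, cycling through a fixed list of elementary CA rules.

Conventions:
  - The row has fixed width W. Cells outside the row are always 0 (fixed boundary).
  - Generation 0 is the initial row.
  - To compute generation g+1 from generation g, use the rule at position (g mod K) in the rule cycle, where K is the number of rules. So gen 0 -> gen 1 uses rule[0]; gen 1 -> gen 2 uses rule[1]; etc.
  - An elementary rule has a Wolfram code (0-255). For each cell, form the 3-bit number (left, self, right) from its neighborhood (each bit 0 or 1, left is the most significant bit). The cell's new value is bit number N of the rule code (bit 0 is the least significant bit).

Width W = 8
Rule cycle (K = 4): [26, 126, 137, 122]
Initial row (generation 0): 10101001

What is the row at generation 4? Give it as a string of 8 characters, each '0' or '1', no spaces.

Answer: 10111011

Derivation:
Gen 0: 10101001
Gen 1 (rule 26): 00000110
Gen 2 (rule 126): 00001111
Gen 3 (rule 137): 11101110
Gen 4 (rule 122): 10111011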